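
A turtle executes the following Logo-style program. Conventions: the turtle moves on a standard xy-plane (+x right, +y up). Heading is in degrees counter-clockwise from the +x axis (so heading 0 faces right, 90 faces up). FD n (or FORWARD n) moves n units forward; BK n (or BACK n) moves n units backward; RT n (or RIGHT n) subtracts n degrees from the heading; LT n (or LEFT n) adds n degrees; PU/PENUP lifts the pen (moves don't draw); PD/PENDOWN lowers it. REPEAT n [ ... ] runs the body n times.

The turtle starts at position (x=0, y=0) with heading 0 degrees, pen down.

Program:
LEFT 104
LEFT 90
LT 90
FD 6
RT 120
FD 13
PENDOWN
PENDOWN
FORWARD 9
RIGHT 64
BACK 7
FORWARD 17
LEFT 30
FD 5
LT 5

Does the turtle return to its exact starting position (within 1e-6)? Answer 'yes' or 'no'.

Executing turtle program step by step:
Start: pos=(0,0), heading=0, pen down
LT 104: heading 0 -> 104
LT 90: heading 104 -> 194
LT 90: heading 194 -> 284
FD 6: (0,0) -> (1.452,-5.822) [heading=284, draw]
RT 120: heading 284 -> 164
FD 13: (1.452,-5.822) -> (-11.045,-2.238) [heading=164, draw]
PD: pen down
PD: pen down
FD 9: (-11.045,-2.238) -> (-19.696,0.242) [heading=164, draw]
RT 64: heading 164 -> 100
BK 7: (-19.696,0.242) -> (-18.481,-6.651) [heading=100, draw]
FD 17: (-18.481,-6.651) -> (-21.433,10.09) [heading=100, draw]
LT 30: heading 100 -> 130
FD 5: (-21.433,10.09) -> (-24.647,13.921) [heading=130, draw]
LT 5: heading 130 -> 135
Final: pos=(-24.647,13.921), heading=135, 6 segment(s) drawn

Start position: (0, 0)
Final position: (-24.647, 13.921)
Distance = 28.306; >= 1e-6 -> NOT closed

Answer: no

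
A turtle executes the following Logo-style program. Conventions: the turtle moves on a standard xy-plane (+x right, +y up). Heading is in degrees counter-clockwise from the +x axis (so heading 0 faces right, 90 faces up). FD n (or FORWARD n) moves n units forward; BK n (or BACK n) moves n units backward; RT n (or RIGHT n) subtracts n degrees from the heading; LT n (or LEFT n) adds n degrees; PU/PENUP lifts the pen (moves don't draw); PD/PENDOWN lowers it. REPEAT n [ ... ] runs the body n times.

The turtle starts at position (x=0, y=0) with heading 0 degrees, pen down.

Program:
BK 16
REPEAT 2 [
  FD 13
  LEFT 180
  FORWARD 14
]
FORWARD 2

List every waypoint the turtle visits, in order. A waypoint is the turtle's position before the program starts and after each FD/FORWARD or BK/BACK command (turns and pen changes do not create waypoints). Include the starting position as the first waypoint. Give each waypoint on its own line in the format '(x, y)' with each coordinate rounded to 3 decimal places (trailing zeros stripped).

Answer: (0, 0)
(-16, 0)
(-3, 0)
(-17, 0)
(-30, 0)
(-16, 0)
(-14, 0)

Derivation:
Executing turtle program step by step:
Start: pos=(0,0), heading=0, pen down
BK 16: (0,0) -> (-16,0) [heading=0, draw]
REPEAT 2 [
  -- iteration 1/2 --
  FD 13: (-16,0) -> (-3,0) [heading=0, draw]
  LT 180: heading 0 -> 180
  FD 14: (-3,0) -> (-17,0) [heading=180, draw]
  -- iteration 2/2 --
  FD 13: (-17,0) -> (-30,0) [heading=180, draw]
  LT 180: heading 180 -> 0
  FD 14: (-30,0) -> (-16,0) [heading=0, draw]
]
FD 2: (-16,0) -> (-14,0) [heading=0, draw]
Final: pos=(-14,0), heading=0, 6 segment(s) drawn
Waypoints (7 total):
(0, 0)
(-16, 0)
(-3, 0)
(-17, 0)
(-30, 0)
(-16, 0)
(-14, 0)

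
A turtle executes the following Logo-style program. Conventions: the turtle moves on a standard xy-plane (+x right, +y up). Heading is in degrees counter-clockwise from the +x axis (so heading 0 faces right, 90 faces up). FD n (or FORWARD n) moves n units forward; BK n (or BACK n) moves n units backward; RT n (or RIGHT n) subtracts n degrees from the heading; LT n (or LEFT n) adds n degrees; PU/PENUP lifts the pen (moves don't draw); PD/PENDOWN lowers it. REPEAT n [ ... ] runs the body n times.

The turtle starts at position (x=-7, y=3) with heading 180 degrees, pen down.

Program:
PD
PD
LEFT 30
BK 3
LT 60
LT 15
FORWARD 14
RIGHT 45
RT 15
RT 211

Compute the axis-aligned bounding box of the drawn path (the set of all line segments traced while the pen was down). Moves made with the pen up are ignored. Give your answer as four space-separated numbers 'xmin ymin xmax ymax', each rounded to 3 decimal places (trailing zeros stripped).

Executing turtle program step by step:
Start: pos=(-7,3), heading=180, pen down
PD: pen down
PD: pen down
LT 30: heading 180 -> 210
BK 3: (-7,3) -> (-4.402,4.5) [heading=210, draw]
LT 60: heading 210 -> 270
LT 15: heading 270 -> 285
FD 14: (-4.402,4.5) -> (-0.778,-9.023) [heading=285, draw]
RT 45: heading 285 -> 240
RT 15: heading 240 -> 225
RT 211: heading 225 -> 14
Final: pos=(-0.778,-9.023), heading=14, 2 segment(s) drawn

Segment endpoints: x in {-7, -4.402, -0.778}, y in {-9.023, 3, 4.5}
xmin=-7, ymin=-9.023, xmax=-0.778, ymax=4.5

Answer: -7 -9.023 -0.778 4.5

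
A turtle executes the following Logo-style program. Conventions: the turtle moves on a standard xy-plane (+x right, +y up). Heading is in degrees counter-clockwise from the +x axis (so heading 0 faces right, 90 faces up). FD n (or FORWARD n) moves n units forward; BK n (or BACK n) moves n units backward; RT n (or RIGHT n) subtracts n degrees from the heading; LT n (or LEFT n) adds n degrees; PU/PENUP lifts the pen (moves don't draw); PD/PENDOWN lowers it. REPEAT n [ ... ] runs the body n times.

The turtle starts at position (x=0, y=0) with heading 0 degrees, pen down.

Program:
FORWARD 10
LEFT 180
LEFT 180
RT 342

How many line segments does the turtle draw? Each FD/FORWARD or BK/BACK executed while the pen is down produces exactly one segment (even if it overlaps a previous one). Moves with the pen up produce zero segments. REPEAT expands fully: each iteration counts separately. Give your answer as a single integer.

Executing turtle program step by step:
Start: pos=(0,0), heading=0, pen down
FD 10: (0,0) -> (10,0) [heading=0, draw]
LT 180: heading 0 -> 180
LT 180: heading 180 -> 0
RT 342: heading 0 -> 18
Final: pos=(10,0), heading=18, 1 segment(s) drawn
Segments drawn: 1

Answer: 1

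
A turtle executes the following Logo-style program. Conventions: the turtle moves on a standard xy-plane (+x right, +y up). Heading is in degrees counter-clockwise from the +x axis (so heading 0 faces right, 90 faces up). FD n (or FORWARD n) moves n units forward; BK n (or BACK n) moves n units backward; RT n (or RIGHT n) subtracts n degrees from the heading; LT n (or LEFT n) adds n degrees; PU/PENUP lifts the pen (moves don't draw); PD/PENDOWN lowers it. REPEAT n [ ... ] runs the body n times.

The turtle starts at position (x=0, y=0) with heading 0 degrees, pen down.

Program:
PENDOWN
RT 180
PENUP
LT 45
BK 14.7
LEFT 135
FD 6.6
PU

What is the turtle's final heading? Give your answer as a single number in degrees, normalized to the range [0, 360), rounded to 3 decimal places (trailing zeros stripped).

Executing turtle program step by step:
Start: pos=(0,0), heading=0, pen down
PD: pen down
RT 180: heading 0 -> 180
PU: pen up
LT 45: heading 180 -> 225
BK 14.7: (0,0) -> (10.394,10.394) [heading=225, move]
LT 135: heading 225 -> 0
FD 6.6: (10.394,10.394) -> (16.994,10.394) [heading=0, move]
PU: pen up
Final: pos=(16.994,10.394), heading=0, 0 segment(s) drawn

Answer: 0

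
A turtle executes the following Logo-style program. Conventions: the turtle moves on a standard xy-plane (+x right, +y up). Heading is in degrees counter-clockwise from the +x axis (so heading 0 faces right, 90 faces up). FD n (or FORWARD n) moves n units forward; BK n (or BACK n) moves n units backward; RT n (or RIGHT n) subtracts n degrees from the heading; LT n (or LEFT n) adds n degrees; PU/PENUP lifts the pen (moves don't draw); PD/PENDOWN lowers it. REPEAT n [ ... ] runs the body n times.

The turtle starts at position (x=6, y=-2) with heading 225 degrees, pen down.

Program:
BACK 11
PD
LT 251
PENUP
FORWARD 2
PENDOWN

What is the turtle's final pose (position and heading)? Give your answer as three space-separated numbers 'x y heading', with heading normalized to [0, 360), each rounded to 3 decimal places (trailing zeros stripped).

Answer: 12.901 7.576 116

Derivation:
Executing turtle program step by step:
Start: pos=(6,-2), heading=225, pen down
BK 11: (6,-2) -> (13.778,5.778) [heading=225, draw]
PD: pen down
LT 251: heading 225 -> 116
PU: pen up
FD 2: (13.778,5.778) -> (12.901,7.576) [heading=116, move]
PD: pen down
Final: pos=(12.901,7.576), heading=116, 1 segment(s) drawn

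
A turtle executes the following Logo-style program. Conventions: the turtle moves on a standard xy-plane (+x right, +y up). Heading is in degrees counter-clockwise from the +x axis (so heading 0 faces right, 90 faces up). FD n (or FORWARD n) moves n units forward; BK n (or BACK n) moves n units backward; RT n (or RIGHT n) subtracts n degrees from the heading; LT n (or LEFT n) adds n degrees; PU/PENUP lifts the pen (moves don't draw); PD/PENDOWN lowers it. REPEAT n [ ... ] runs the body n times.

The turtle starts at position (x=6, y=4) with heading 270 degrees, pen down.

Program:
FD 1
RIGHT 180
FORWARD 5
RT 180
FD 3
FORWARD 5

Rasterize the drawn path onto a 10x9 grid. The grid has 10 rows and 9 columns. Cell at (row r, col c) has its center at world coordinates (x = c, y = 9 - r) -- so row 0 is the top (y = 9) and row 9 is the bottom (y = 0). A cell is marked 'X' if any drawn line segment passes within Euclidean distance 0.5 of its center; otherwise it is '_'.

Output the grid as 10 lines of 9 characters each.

Answer: _________
______X__
______X__
______X__
______X__
______X__
______X__
______X__
______X__
______X__

Derivation:
Segment 0: (6,4) -> (6,3)
Segment 1: (6,3) -> (6,8)
Segment 2: (6,8) -> (6,5)
Segment 3: (6,5) -> (6,0)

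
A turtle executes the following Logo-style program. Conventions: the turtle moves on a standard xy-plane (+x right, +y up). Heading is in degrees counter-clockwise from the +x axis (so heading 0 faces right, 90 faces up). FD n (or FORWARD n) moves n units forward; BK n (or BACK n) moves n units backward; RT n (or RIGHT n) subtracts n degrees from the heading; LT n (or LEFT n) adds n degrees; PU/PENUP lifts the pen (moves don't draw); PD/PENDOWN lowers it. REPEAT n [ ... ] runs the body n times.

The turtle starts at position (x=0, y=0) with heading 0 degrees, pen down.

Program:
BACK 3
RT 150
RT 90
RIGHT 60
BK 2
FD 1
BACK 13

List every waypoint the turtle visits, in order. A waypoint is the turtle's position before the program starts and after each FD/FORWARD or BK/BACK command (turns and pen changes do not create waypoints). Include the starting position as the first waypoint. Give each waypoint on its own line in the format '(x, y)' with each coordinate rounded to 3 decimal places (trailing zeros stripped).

Executing turtle program step by step:
Start: pos=(0,0), heading=0, pen down
BK 3: (0,0) -> (-3,0) [heading=0, draw]
RT 150: heading 0 -> 210
RT 90: heading 210 -> 120
RT 60: heading 120 -> 60
BK 2: (-3,0) -> (-4,-1.732) [heading=60, draw]
FD 1: (-4,-1.732) -> (-3.5,-0.866) [heading=60, draw]
BK 13: (-3.5,-0.866) -> (-10,-12.124) [heading=60, draw]
Final: pos=(-10,-12.124), heading=60, 4 segment(s) drawn
Waypoints (5 total):
(0, 0)
(-3, 0)
(-4, -1.732)
(-3.5, -0.866)
(-10, -12.124)

Answer: (0, 0)
(-3, 0)
(-4, -1.732)
(-3.5, -0.866)
(-10, -12.124)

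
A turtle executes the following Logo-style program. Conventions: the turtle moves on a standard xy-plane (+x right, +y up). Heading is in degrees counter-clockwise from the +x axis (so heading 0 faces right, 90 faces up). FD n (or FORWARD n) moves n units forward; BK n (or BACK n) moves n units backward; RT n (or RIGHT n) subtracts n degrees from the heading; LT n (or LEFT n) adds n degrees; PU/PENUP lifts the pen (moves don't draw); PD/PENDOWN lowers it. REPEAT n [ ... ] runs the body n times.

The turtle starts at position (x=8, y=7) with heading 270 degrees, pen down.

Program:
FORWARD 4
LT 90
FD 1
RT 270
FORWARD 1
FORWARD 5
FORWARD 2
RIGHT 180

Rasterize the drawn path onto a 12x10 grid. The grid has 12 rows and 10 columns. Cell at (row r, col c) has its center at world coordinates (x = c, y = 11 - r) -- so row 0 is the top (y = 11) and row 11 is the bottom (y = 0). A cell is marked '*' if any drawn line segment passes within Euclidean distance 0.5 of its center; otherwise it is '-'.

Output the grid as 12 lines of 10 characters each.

Answer: ---------*
---------*
---------*
---------*
--------**
--------**
--------**
--------**
--------**
----------
----------
----------

Derivation:
Segment 0: (8,7) -> (8,3)
Segment 1: (8,3) -> (9,3)
Segment 2: (9,3) -> (9,4)
Segment 3: (9,4) -> (9,9)
Segment 4: (9,9) -> (9,11)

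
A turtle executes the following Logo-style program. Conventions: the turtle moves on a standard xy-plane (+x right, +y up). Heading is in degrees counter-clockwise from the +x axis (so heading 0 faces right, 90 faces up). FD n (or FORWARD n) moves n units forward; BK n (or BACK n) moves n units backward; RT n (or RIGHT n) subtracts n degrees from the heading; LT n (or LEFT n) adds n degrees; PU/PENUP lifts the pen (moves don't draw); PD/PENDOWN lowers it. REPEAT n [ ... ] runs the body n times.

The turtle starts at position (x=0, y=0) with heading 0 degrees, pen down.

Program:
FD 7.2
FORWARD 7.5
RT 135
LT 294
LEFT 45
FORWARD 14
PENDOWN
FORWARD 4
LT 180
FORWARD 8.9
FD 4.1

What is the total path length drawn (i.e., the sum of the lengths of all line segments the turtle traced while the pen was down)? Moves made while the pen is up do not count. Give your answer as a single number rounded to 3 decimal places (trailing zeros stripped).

Answer: 45.7

Derivation:
Executing turtle program step by step:
Start: pos=(0,0), heading=0, pen down
FD 7.2: (0,0) -> (7.2,0) [heading=0, draw]
FD 7.5: (7.2,0) -> (14.7,0) [heading=0, draw]
RT 135: heading 0 -> 225
LT 294: heading 225 -> 159
LT 45: heading 159 -> 204
FD 14: (14.7,0) -> (1.91,-5.694) [heading=204, draw]
PD: pen down
FD 4: (1.91,-5.694) -> (-1.744,-7.321) [heading=204, draw]
LT 180: heading 204 -> 24
FD 8.9: (-1.744,-7.321) -> (6.387,-3.701) [heading=24, draw]
FD 4.1: (6.387,-3.701) -> (10.132,-2.034) [heading=24, draw]
Final: pos=(10.132,-2.034), heading=24, 6 segment(s) drawn

Segment lengths:
  seg 1: (0,0) -> (7.2,0), length = 7.2
  seg 2: (7.2,0) -> (14.7,0), length = 7.5
  seg 3: (14.7,0) -> (1.91,-5.694), length = 14
  seg 4: (1.91,-5.694) -> (-1.744,-7.321), length = 4
  seg 5: (-1.744,-7.321) -> (6.387,-3.701), length = 8.9
  seg 6: (6.387,-3.701) -> (10.132,-2.034), length = 4.1
Total = 45.7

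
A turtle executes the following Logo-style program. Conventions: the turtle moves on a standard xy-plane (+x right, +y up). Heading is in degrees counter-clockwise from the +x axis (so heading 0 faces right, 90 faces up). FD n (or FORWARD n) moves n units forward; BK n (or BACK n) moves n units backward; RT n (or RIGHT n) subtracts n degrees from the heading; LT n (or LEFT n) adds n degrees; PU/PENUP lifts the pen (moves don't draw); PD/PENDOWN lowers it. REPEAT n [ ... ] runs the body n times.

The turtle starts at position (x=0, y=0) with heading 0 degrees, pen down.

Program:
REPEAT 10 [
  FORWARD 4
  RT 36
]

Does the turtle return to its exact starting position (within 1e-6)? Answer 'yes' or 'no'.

Answer: yes

Derivation:
Executing turtle program step by step:
Start: pos=(0,0), heading=0, pen down
REPEAT 10 [
  -- iteration 1/10 --
  FD 4: (0,0) -> (4,0) [heading=0, draw]
  RT 36: heading 0 -> 324
  -- iteration 2/10 --
  FD 4: (4,0) -> (7.236,-2.351) [heading=324, draw]
  RT 36: heading 324 -> 288
  -- iteration 3/10 --
  FD 4: (7.236,-2.351) -> (8.472,-6.155) [heading=288, draw]
  RT 36: heading 288 -> 252
  -- iteration 4/10 --
  FD 4: (8.472,-6.155) -> (7.236,-9.96) [heading=252, draw]
  RT 36: heading 252 -> 216
  -- iteration 5/10 --
  FD 4: (7.236,-9.96) -> (4,-12.311) [heading=216, draw]
  RT 36: heading 216 -> 180
  -- iteration 6/10 --
  FD 4: (4,-12.311) -> (0,-12.311) [heading=180, draw]
  RT 36: heading 180 -> 144
  -- iteration 7/10 --
  FD 4: (0,-12.311) -> (-3.236,-9.96) [heading=144, draw]
  RT 36: heading 144 -> 108
  -- iteration 8/10 --
  FD 4: (-3.236,-9.96) -> (-4.472,-6.155) [heading=108, draw]
  RT 36: heading 108 -> 72
  -- iteration 9/10 --
  FD 4: (-4.472,-6.155) -> (-3.236,-2.351) [heading=72, draw]
  RT 36: heading 72 -> 36
  -- iteration 10/10 --
  FD 4: (-3.236,-2.351) -> (0,0) [heading=36, draw]
  RT 36: heading 36 -> 0
]
Final: pos=(0,0), heading=0, 10 segment(s) drawn

Start position: (0, 0)
Final position: (0, 0)
Distance = 0; < 1e-6 -> CLOSED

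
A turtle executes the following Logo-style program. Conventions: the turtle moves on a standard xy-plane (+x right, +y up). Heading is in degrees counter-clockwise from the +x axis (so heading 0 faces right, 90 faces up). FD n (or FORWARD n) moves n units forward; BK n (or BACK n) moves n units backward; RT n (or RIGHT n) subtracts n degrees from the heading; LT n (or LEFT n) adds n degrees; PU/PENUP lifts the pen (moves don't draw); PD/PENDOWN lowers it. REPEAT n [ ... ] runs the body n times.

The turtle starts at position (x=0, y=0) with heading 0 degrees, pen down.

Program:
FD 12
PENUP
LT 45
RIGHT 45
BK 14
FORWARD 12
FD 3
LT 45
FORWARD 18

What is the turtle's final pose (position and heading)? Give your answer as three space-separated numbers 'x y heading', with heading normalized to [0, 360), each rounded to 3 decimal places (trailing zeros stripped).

Answer: 25.728 12.728 45

Derivation:
Executing turtle program step by step:
Start: pos=(0,0), heading=0, pen down
FD 12: (0,0) -> (12,0) [heading=0, draw]
PU: pen up
LT 45: heading 0 -> 45
RT 45: heading 45 -> 0
BK 14: (12,0) -> (-2,0) [heading=0, move]
FD 12: (-2,0) -> (10,0) [heading=0, move]
FD 3: (10,0) -> (13,0) [heading=0, move]
LT 45: heading 0 -> 45
FD 18: (13,0) -> (25.728,12.728) [heading=45, move]
Final: pos=(25.728,12.728), heading=45, 1 segment(s) drawn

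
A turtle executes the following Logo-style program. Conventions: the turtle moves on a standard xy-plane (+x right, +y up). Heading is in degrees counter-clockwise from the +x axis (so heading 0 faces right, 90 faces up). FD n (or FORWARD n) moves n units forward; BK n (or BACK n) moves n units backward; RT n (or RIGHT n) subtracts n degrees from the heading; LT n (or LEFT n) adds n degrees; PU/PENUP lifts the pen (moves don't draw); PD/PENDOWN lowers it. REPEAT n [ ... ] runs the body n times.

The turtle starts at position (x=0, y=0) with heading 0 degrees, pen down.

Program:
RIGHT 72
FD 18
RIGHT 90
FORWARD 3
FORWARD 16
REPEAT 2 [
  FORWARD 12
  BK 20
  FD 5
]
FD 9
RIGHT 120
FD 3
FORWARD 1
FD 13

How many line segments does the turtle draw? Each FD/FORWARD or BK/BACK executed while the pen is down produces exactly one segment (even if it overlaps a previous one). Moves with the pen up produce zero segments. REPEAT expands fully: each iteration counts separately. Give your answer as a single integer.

Executing turtle program step by step:
Start: pos=(0,0), heading=0, pen down
RT 72: heading 0 -> 288
FD 18: (0,0) -> (5.562,-17.119) [heading=288, draw]
RT 90: heading 288 -> 198
FD 3: (5.562,-17.119) -> (2.709,-18.046) [heading=198, draw]
FD 16: (2.709,-18.046) -> (-12.508,-22.99) [heading=198, draw]
REPEAT 2 [
  -- iteration 1/2 --
  FD 12: (-12.508,-22.99) -> (-23.92,-26.699) [heading=198, draw]
  BK 20: (-23.92,-26.699) -> (-4.899,-20.518) [heading=198, draw]
  FD 5: (-4.899,-20.518) -> (-9.655,-22.063) [heading=198, draw]
  -- iteration 2/2 --
  FD 12: (-9.655,-22.063) -> (-21.067,-25.771) [heading=198, draw]
  BK 20: (-21.067,-25.771) -> (-2.046,-19.591) [heading=198, draw]
  FD 5: (-2.046,-19.591) -> (-6.801,-21.136) [heading=198, draw]
]
FD 9: (-6.801,-21.136) -> (-15.361,-23.917) [heading=198, draw]
RT 120: heading 198 -> 78
FD 3: (-15.361,-23.917) -> (-14.737,-20.983) [heading=78, draw]
FD 1: (-14.737,-20.983) -> (-14.529,-20.005) [heading=78, draw]
FD 13: (-14.529,-20.005) -> (-11.826,-7.289) [heading=78, draw]
Final: pos=(-11.826,-7.289), heading=78, 13 segment(s) drawn
Segments drawn: 13

Answer: 13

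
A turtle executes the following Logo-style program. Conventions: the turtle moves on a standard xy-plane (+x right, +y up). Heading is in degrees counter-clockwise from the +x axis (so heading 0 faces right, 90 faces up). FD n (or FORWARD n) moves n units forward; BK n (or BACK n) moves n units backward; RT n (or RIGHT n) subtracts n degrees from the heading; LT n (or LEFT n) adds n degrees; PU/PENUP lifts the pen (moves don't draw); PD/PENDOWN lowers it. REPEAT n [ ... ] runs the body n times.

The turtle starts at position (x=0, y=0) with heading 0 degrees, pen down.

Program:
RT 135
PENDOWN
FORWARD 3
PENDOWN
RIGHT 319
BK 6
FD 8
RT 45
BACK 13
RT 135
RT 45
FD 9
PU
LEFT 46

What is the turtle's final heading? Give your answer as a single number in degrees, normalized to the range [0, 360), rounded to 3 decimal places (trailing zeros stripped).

Executing turtle program step by step:
Start: pos=(0,0), heading=0, pen down
RT 135: heading 0 -> 225
PD: pen down
FD 3: (0,0) -> (-2.121,-2.121) [heading=225, draw]
PD: pen down
RT 319: heading 225 -> 266
BK 6: (-2.121,-2.121) -> (-1.703,3.864) [heading=266, draw]
FD 8: (-1.703,3.864) -> (-2.261,-4.116) [heading=266, draw]
RT 45: heading 266 -> 221
BK 13: (-2.261,-4.116) -> (7.55,4.412) [heading=221, draw]
RT 135: heading 221 -> 86
RT 45: heading 86 -> 41
FD 9: (7.55,4.412) -> (14.343,10.317) [heading=41, draw]
PU: pen up
LT 46: heading 41 -> 87
Final: pos=(14.343,10.317), heading=87, 5 segment(s) drawn

Answer: 87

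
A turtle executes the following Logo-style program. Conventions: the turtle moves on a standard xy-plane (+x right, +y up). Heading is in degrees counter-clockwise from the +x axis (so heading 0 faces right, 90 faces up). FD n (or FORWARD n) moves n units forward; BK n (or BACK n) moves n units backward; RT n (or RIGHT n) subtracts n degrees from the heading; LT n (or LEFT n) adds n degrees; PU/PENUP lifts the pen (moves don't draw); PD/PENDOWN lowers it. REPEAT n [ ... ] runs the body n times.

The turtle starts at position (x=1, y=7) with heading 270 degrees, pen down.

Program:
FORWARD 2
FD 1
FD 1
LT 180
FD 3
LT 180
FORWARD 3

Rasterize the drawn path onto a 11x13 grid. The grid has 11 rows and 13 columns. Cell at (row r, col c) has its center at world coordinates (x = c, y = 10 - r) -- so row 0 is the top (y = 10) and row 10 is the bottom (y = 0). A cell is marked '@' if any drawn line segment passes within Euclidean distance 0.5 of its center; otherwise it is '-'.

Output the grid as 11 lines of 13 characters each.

Answer: -------------
-------------
-------------
-@-----------
-@-----------
-@-----------
-@-----------
-@-----------
-------------
-------------
-------------

Derivation:
Segment 0: (1,7) -> (1,5)
Segment 1: (1,5) -> (1,4)
Segment 2: (1,4) -> (1,3)
Segment 3: (1,3) -> (1,6)
Segment 4: (1,6) -> (1,3)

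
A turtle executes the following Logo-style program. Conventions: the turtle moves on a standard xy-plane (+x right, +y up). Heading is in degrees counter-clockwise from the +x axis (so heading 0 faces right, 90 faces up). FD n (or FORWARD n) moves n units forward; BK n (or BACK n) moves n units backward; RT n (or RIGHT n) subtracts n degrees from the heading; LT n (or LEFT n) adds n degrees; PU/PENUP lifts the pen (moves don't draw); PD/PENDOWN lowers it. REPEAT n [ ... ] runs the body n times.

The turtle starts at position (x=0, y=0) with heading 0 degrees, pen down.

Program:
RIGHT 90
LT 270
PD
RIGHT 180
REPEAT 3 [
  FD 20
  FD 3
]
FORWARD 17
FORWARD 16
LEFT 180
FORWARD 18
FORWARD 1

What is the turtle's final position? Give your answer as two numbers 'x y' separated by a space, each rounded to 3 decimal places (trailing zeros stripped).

Executing turtle program step by step:
Start: pos=(0,0), heading=0, pen down
RT 90: heading 0 -> 270
LT 270: heading 270 -> 180
PD: pen down
RT 180: heading 180 -> 0
REPEAT 3 [
  -- iteration 1/3 --
  FD 20: (0,0) -> (20,0) [heading=0, draw]
  FD 3: (20,0) -> (23,0) [heading=0, draw]
  -- iteration 2/3 --
  FD 20: (23,0) -> (43,0) [heading=0, draw]
  FD 3: (43,0) -> (46,0) [heading=0, draw]
  -- iteration 3/3 --
  FD 20: (46,0) -> (66,0) [heading=0, draw]
  FD 3: (66,0) -> (69,0) [heading=0, draw]
]
FD 17: (69,0) -> (86,0) [heading=0, draw]
FD 16: (86,0) -> (102,0) [heading=0, draw]
LT 180: heading 0 -> 180
FD 18: (102,0) -> (84,0) [heading=180, draw]
FD 1: (84,0) -> (83,0) [heading=180, draw]
Final: pos=(83,0), heading=180, 10 segment(s) drawn

Answer: 83 0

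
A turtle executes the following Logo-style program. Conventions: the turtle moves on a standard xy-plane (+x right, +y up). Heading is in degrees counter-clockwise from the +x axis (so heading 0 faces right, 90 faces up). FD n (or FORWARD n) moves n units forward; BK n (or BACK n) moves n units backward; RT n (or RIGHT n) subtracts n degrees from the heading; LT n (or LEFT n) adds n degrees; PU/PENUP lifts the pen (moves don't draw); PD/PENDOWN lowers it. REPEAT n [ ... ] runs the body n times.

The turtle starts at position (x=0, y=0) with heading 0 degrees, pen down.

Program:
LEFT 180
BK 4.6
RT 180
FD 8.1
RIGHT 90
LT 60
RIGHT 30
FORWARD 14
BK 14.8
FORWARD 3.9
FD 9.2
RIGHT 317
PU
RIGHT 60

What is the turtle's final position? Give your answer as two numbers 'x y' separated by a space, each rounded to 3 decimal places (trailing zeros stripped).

Executing turtle program step by step:
Start: pos=(0,0), heading=0, pen down
LT 180: heading 0 -> 180
BK 4.6: (0,0) -> (4.6,0) [heading=180, draw]
RT 180: heading 180 -> 0
FD 8.1: (4.6,0) -> (12.7,0) [heading=0, draw]
RT 90: heading 0 -> 270
LT 60: heading 270 -> 330
RT 30: heading 330 -> 300
FD 14: (12.7,0) -> (19.7,-12.124) [heading=300, draw]
BK 14.8: (19.7,-12.124) -> (12.3,0.693) [heading=300, draw]
FD 3.9: (12.3,0.693) -> (14.25,-2.685) [heading=300, draw]
FD 9.2: (14.25,-2.685) -> (18.85,-10.652) [heading=300, draw]
RT 317: heading 300 -> 343
PU: pen up
RT 60: heading 343 -> 283
Final: pos=(18.85,-10.652), heading=283, 6 segment(s) drawn

Answer: 18.85 -10.652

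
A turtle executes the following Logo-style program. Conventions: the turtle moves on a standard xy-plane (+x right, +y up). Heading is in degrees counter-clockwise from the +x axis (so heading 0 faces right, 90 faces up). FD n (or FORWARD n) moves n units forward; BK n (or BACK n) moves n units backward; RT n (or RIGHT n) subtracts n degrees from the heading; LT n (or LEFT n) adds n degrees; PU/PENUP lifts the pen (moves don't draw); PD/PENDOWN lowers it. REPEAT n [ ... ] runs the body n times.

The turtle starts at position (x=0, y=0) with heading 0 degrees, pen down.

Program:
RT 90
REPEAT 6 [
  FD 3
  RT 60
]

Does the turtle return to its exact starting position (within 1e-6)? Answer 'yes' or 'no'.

Executing turtle program step by step:
Start: pos=(0,0), heading=0, pen down
RT 90: heading 0 -> 270
REPEAT 6 [
  -- iteration 1/6 --
  FD 3: (0,0) -> (0,-3) [heading=270, draw]
  RT 60: heading 270 -> 210
  -- iteration 2/6 --
  FD 3: (0,-3) -> (-2.598,-4.5) [heading=210, draw]
  RT 60: heading 210 -> 150
  -- iteration 3/6 --
  FD 3: (-2.598,-4.5) -> (-5.196,-3) [heading=150, draw]
  RT 60: heading 150 -> 90
  -- iteration 4/6 --
  FD 3: (-5.196,-3) -> (-5.196,0) [heading=90, draw]
  RT 60: heading 90 -> 30
  -- iteration 5/6 --
  FD 3: (-5.196,0) -> (-2.598,1.5) [heading=30, draw]
  RT 60: heading 30 -> 330
  -- iteration 6/6 --
  FD 3: (-2.598,1.5) -> (0,0) [heading=330, draw]
  RT 60: heading 330 -> 270
]
Final: pos=(0,0), heading=270, 6 segment(s) drawn

Start position: (0, 0)
Final position: (0, 0)
Distance = 0; < 1e-6 -> CLOSED

Answer: yes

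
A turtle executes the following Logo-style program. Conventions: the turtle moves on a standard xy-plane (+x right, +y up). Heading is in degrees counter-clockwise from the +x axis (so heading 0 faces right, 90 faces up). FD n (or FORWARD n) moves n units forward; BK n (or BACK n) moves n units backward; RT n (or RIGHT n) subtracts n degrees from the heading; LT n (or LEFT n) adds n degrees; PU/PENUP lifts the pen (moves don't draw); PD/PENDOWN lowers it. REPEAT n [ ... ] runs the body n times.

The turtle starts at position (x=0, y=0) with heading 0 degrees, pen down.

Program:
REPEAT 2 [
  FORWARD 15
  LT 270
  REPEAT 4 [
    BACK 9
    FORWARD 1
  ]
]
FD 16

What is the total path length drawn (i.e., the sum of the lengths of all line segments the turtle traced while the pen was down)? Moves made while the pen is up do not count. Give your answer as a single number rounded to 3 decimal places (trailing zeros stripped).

Executing turtle program step by step:
Start: pos=(0,0), heading=0, pen down
REPEAT 2 [
  -- iteration 1/2 --
  FD 15: (0,0) -> (15,0) [heading=0, draw]
  LT 270: heading 0 -> 270
  REPEAT 4 [
    -- iteration 1/4 --
    BK 9: (15,0) -> (15,9) [heading=270, draw]
    FD 1: (15,9) -> (15,8) [heading=270, draw]
    -- iteration 2/4 --
    BK 9: (15,8) -> (15,17) [heading=270, draw]
    FD 1: (15,17) -> (15,16) [heading=270, draw]
    -- iteration 3/4 --
    BK 9: (15,16) -> (15,25) [heading=270, draw]
    FD 1: (15,25) -> (15,24) [heading=270, draw]
    -- iteration 4/4 --
    BK 9: (15,24) -> (15,33) [heading=270, draw]
    FD 1: (15,33) -> (15,32) [heading=270, draw]
  ]
  -- iteration 2/2 --
  FD 15: (15,32) -> (15,17) [heading=270, draw]
  LT 270: heading 270 -> 180
  REPEAT 4 [
    -- iteration 1/4 --
    BK 9: (15,17) -> (24,17) [heading=180, draw]
    FD 1: (24,17) -> (23,17) [heading=180, draw]
    -- iteration 2/4 --
    BK 9: (23,17) -> (32,17) [heading=180, draw]
    FD 1: (32,17) -> (31,17) [heading=180, draw]
    -- iteration 3/4 --
    BK 9: (31,17) -> (40,17) [heading=180, draw]
    FD 1: (40,17) -> (39,17) [heading=180, draw]
    -- iteration 4/4 --
    BK 9: (39,17) -> (48,17) [heading=180, draw]
    FD 1: (48,17) -> (47,17) [heading=180, draw]
  ]
]
FD 16: (47,17) -> (31,17) [heading=180, draw]
Final: pos=(31,17), heading=180, 19 segment(s) drawn

Segment lengths:
  seg 1: (0,0) -> (15,0), length = 15
  seg 2: (15,0) -> (15,9), length = 9
  seg 3: (15,9) -> (15,8), length = 1
  seg 4: (15,8) -> (15,17), length = 9
  seg 5: (15,17) -> (15,16), length = 1
  seg 6: (15,16) -> (15,25), length = 9
  seg 7: (15,25) -> (15,24), length = 1
  seg 8: (15,24) -> (15,33), length = 9
  seg 9: (15,33) -> (15,32), length = 1
  seg 10: (15,32) -> (15,17), length = 15
  seg 11: (15,17) -> (24,17), length = 9
  seg 12: (24,17) -> (23,17), length = 1
  seg 13: (23,17) -> (32,17), length = 9
  seg 14: (32,17) -> (31,17), length = 1
  seg 15: (31,17) -> (40,17), length = 9
  seg 16: (40,17) -> (39,17), length = 1
  seg 17: (39,17) -> (48,17), length = 9
  seg 18: (48,17) -> (47,17), length = 1
  seg 19: (47,17) -> (31,17), length = 16
Total = 126

Answer: 126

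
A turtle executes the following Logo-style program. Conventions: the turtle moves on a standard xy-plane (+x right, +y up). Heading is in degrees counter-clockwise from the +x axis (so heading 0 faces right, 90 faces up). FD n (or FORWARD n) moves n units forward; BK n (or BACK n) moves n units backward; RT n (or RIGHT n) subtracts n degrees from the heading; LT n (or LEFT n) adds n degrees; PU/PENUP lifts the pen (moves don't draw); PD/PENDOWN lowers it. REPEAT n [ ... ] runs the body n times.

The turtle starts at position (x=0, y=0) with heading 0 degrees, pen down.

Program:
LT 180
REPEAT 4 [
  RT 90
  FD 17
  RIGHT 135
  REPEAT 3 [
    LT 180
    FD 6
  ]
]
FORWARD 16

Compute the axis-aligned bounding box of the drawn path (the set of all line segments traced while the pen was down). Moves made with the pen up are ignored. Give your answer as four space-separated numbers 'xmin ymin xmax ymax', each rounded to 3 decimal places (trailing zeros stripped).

Answer: -4.243 0 63.042 43.506

Derivation:
Executing turtle program step by step:
Start: pos=(0,0), heading=0, pen down
LT 180: heading 0 -> 180
REPEAT 4 [
  -- iteration 1/4 --
  RT 90: heading 180 -> 90
  FD 17: (0,0) -> (0,17) [heading=90, draw]
  RT 135: heading 90 -> 315
  REPEAT 3 [
    -- iteration 1/3 --
    LT 180: heading 315 -> 135
    FD 6: (0,17) -> (-4.243,21.243) [heading=135, draw]
    -- iteration 2/3 --
    LT 180: heading 135 -> 315
    FD 6: (-4.243,21.243) -> (0,17) [heading=315, draw]
    -- iteration 3/3 --
    LT 180: heading 315 -> 135
    FD 6: (0,17) -> (-4.243,21.243) [heading=135, draw]
  ]
  -- iteration 2/4 --
  RT 90: heading 135 -> 45
  FD 17: (-4.243,21.243) -> (7.778,33.263) [heading=45, draw]
  RT 135: heading 45 -> 270
  REPEAT 3 [
    -- iteration 1/3 --
    LT 180: heading 270 -> 90
    FD 6: (7.778,33.263) -> (7.778,39.263) [heading=90, draw]
    -- iteration 2/3 --
    LT 180: heading 90 -> 270
    FD 6: (7.778,39.263) -> (7.778,33.263) [heading=270, draw]
    -- iteration 3/3 --
    LT 180: heading 270 -> 90
    FD 6: (7.778,33.263) -> (7.778,39.263) [heading=90, draw]
  ]
  -- iteration 3/4 --
  RT 90: heading 90 -> 0
  FD 17: (7.778,39.263) -> (24.778,39.263) [heading=0, draw]
  RT 135: heading 0 -> 225
  REPEAT 3 [
    -- iteration 1/3 --
    LT 180: heading 225 -> 45
    FD 6: (24.778,39.263) -> (29.021,43.506) [heading=45, draw]
    -- iteration 2/3 --
    LT 180: heading 45 -> 225
    FD 6: (29.021,43.506) -> (24.778,39.263) [heading=225, draw]
    -- iteration 3/3 --
    LT 180: heading 225 -> 45
    FD 6: (24.778,39.263) -> (29.021,43.506) [heading=45, draw]
  ]
  -- iteration 4/4 --
  RT 90: heading 45 -> 315
  FD 17: (29.021,43.506) -> (41.042,31.485) [heading=315, draw]
  RT 135: heading 315 -> 180
  REPEAT 3 [
    -- iteration 1/3 --
    LT 180: heading 180 -> 0
    FD 6: (41.042,31.485) -> (47.042,31.485) [heading=0, draw]
    -- iteration 2/3 --
    LT 180: heading 0 -> 180
    FD 6: (47.042,31.485) -> (41.042,31.485) [heading=180, draw]
    -- iteration 3/3 --
    LT 180: heading 180 -> 0
    FD 6: (41.042,31.485) -> (47.042,31.485) [heading=0, draw]
  ]
]
FD 16: (47.042,31.485) -> (63.042,31.485) [heading=0, draw]
Final: pos=(63.042,31.485), heading=0, 17 segment(s) drawn

Segment endpoints: x in {-4.243, -4.243, 0, 0, 7.778, 7.778, 7.778, 7.778, 24.778, 29.021, 41.042, 47.042, 63.042}, y in {0, 17, 21.243, 31.485, 31.485, 31.485, 31.485, 33.263, 39.263, 39.263, 43.506}
xmin=-4.243, ymin=0, xmax=63.042, ymax=43.506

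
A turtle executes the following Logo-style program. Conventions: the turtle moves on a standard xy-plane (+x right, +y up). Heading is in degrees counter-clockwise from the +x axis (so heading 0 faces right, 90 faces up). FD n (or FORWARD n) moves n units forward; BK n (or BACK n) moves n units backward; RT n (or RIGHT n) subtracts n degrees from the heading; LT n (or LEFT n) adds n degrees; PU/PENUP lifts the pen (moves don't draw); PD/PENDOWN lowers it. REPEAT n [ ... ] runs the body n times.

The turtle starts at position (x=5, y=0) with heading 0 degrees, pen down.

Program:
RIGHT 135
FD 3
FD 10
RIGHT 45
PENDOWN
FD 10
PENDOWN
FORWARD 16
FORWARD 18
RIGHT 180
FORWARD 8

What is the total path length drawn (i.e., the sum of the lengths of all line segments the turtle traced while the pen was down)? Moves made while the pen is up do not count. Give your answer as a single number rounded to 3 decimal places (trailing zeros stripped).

Executing turtle program step by step:
Start: pos=(5,0), heading=0, pen down
RT 135: heading 0 -> 225
FD 3: (5,0) -> (2.879,-2.121) [heading=225, draw]
FD 10: (2.879,-2.121) -> (-4.192,-9.192) [heading=225, draw]
RT 45: heading 225 -> 180
PD: pen down
FD 10: (-4.192,-9.192) -> (-14.192,-9.192) [heading=180, draw]
PD: pen down
FD 16: (-14.192,-9.192) -> (-30.192,-9.192) [heading=180, draw]
FD 18: (-30.192,-9.192) -> (-48.192,-9.192) [heading=180, draw]
RT 180: heading 180 -> 0
FD 8: (-48.192,-9.192) -> (-40.192,-9.192) [heading=0, draw]
Final: pos=(-40.192,-9.192), heading=0, 6 segment(s) drawn

Segment lengths:
  seg 1: (5,0) -> (2.879,-2.121), length = 3
  seg 2: (2.879,-2.121) -> (-4.192,-9.192), length = 10
  seg 3: (-4.192,-9.192) -> (-14.192,-9.192), length = 10
  seg 4: (-14.192,-9.192) -> (-30.192,-9.192), length = 16
  seg 5: (-30.192,-9.192) -> (-48.192,-9.192), length = 18
  seg 6: (-48.192,-9.192) -> (-40.192,-9.192), length = 8
Total = 65

Answer: 65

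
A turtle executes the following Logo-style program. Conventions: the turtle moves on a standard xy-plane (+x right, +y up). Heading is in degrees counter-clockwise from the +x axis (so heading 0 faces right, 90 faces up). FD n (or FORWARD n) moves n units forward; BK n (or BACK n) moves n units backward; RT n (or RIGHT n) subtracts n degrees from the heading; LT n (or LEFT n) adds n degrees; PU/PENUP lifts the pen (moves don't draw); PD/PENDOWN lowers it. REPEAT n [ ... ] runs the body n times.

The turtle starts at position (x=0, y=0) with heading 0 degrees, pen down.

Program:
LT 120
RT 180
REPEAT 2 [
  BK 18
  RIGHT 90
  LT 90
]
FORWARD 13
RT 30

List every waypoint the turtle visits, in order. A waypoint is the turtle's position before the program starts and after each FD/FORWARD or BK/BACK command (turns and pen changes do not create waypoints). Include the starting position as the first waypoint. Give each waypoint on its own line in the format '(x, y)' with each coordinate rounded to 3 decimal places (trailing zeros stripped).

Answer: (0, 0)
(-9, 15.588)
(-18, 31.177)
(-11.5, 19.919)

Derivation:
Executing turtle program step by step:
Start: pos=(0,0), heading=0, pen down
LT 120: heading 0 -> 120
RT 180: heading 120 -> 300
REPEAT 2 [
  -- iteration 1/2 --
  BK 18: (0,0) -> (-9,15.588) [heading=300, draw]
  RT 90: heading 300 -> 210
  LT 90: heading 210 -> 300
  -- iteration 2/2 --
  BK 18: (-9,15.588) -> (-18,31.177) [heading=300, draw]
  RT 90: heading 300 -> 210
  LT 90: heading 210 -> 300
]
FD 13: (-18,31.177) -> (-11.5,19.919) [heading=300, draw]
RT 30: heading 300 -> 270
Final: pos=(-11.5,19.919), heading=270, 3 segment(s) drawn
Waypoints (4 total):
(0, 0)
(-9, 15.588)
(-18, 31.177)
(-11.5, 19.919)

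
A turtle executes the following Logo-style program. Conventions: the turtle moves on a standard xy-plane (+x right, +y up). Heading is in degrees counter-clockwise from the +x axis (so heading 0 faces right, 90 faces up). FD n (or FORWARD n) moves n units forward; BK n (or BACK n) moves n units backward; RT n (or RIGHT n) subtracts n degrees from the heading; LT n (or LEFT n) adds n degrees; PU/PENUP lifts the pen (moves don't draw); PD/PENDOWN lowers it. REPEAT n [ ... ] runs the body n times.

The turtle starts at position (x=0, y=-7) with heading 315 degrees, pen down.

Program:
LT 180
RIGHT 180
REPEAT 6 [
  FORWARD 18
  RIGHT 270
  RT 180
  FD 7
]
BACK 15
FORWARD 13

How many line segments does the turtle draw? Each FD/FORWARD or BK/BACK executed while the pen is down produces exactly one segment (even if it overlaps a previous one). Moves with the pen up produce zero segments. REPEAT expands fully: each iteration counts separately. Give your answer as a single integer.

Answer: 14

Derivation:
Executing turtle program step by step:
Start: pos=(0,-7), heading=315, pen down
LT 180: heading 315 -> 135
RT 180: heading 135 -> 315
REPEAT 6 [
  -- iteration 1/6 --
  FD 18: (0,-7) -> (12.728,-19.728) [heading=315, draw]
  RT 270: heading 315 -> 45
  RT 180: heading 45 -> 225
  FD 7: (12.728,-19.728) -> (7.778,-24.678) [heading=225, draw]
  -- iteration 2/6 --
  FD 18: (7.778,-24.678) -> (-4.95,-37.406) [heading=225, draw]
  RT 270: heading 225 -> 315
  RT 180: heading 315 -> 135
  FD 7: (-4.95,-37.406) -> (-9.899,-32.456) [heading=135, draw]
  -- iteration 3/6 --
  FD 18: (-9.899,-32.456) -> (-22.627,-19.728) [heading=135, draw]
  RT 270: heading 135 -> 225
  RT 180: heading 225 -> 45
  FD 7: (-22.627,-19.728) -> (-17.678,-14.778) [heading=45, draw]
  -- iteration 4/6 --
  FD 18: (-17.678,-14.778) -> (-4.95,-2.05) [heading=45, draw]
  RT 270: heading 45 -> 135
  RT 180: heading 135 -> 315
  FD 7: (-4.95,-2.05) -> (0,-7) [heading=315, draw]
  -- iteration 5/6 --
  FD 18: (0,-7) -> (12.728,-19.728) [heading=315, draw]
  RT 270: heading 315 -> 45
  RT 180: heading 45 -> 225
  FD 7: (12.728,-19.728) -> (7.778,-24.678) [heading=225, draw]
  -- iteration 6/6 --
  FD 18: (7.778,-24.678) -> (-4.95,-37.406) [heading=225, draw]
  RT 270: heading 225 -> 315
  RT 180: heading 315 -> 135
  FD 7: (-4.95,-37.406) -> (-9.899,-32.456) [heading=135, draw]
]
BK 15: (-9.899,-32.456) -> (0.707,-43.062) [heading=135, draw]
FD 13: (0.707,-43.062) -> (-8.485,-33.87) [heading=135, draw]
Final: pos=(-8.485,-33.87), heading=135, 14 segment(s) drawn
Segments drawn: 14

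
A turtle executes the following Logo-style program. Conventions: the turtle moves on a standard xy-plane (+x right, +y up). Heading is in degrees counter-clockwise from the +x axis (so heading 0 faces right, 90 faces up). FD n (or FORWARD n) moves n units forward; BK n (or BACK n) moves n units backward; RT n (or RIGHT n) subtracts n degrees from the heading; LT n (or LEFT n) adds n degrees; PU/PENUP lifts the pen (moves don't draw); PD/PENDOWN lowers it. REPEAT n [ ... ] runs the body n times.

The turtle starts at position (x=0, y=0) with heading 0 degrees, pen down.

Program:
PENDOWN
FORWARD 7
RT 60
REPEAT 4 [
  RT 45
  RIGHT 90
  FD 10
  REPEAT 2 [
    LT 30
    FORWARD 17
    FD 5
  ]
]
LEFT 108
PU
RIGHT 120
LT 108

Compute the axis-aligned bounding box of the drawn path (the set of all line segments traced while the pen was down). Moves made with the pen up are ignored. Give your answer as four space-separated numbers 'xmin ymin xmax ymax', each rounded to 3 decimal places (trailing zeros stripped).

Answer: -69.519 -18.662 7.444 60.785

Derivation:
Executing turtle program step by step:
Start: pos=(0,0), heading=0, pen down
PD: pen down
FD 7: (0,0) -> (7,0) [heading=0, draw]
RT 60: heading 0 -> 300
REPEAT 4 [
  -- iteration 1/4 --
  RT 45: heading 300 -> 255
  RT 90: heading 255 -> 165
  FD 10: (7,0) -> (-2.659,2.588) [heading=165, draw]
  REPEAT 2 [
    -- iteration 1/2 --
    LT 30: heading 165 -> 195
    FD 17: (-2.659,2.588) -> (-19.08,-1.812) [heading=195, draw]
    FD 5: (-19.08,-1.812) -> (-23.91,-3.106) [heading=195, draw]
    -- iteration 2/2 --
    LT 30: heading 195 -> 225
    FD 17: (-23.91,-3.106) -> (-35.93,-15.127) [heading=225, draw]
    FD 5: (-35.93,-15.127) -> (-39.466,-18.662) [heading=225, draw]
  ]
  -- iteration 2/4 --
  RT 45: heading 225 -> 180
  RT 90: heading 180 -> 90
  FD 10: (-39.466,-18.662) -> (-39.466,-8.662) [heading=90, draw]
  REPEAT 2 [
    -- iteration 1/2 --
    LT 30: heading 90 -> 120
    FD 17: (-39.466,-8.662) -> (-47.966,6.06) [heading=120, draw]
    FD 5: (-47.966,6.06) -> (-50.466,10.39) [heading=120, draw]
    -- iteration 2/2 --
    LT 30: heading 120 -> 150
    FD 17: (-50.466,10.39) -> (-65.188,18.89) [heading=150, draw]
    FD 5: (-65.188,18.89) -> (-69.519,21.39) [heading=150, draw]
  ]
  -- iteration 3/4 --
  RT 45: heading 150 -> 105
  RT 90: heading 105 -> 15
  FD 10: (-69.519,21.39) -> (-59.859,23.979) [heading=15, draw]
  REPEAT 2 [
    -- iteration 1/2 --
    LT 30: heading 15 -> 45
    FD 17: (-59.859,23.979) -> (-47.838,35.999) [heading=45, draw]
    FD 5: (-47.838,35.999) -> (-44.303,39.535) [heading=45, draw]
    -- iteration 2/2 --
    LT 30: heading 45 -> 75
    FD 17: (-44.303,39.535) -> (-39.903,55.956) [heading=75, draw]
    FD 5: (-39.903,55.956) -> (-38.609,60.785) [heading=75, draw]
  ]
  -- iteration 4/4 --
  RT 45: heading 75 -> 30
  RT 90: heading 30 -> 300
  FD 10: (-38.609,60.785) -> (-33.609,52.125) [heading=300, draw]
  REPEAT 2 [
    -- iteration 1/2 --
    LT 30: heading 300 -> 330
    FD 17: (-33.609,52.125) -> (-18.886,43.625) [heading=330, draw]
    FD 5: (-18.886,43.625) -> (-14.556,41.125) [heading=330, draw]
    -- iteration 2/2 --
    LT 30: heading 330 -> 0
    FD 17: (-14.556,41.125) -> (2.444,41.125) [heading=0, draw]
    FD 5: (2.444,41.125) -> (7.444,41.125) [heading=0, draw]
  ]
]
LT 108: heading 0 -> 108
PU: pen up
RT 120: heading 108 -> 348
LT 108: heading 348 -> 96
Final: pos=(7.444,41.125), heading=96, 21 segment(s) drawn

Segment endpoints: x in {-69.519, -65.188, -59.859, -50.466, -47.966, -47.838, -44.303, -39.903, -39.466, -38.609, -35.93, -33.609, -23.91, -19.08, -18.886, -14.556, -2.659, 0, 2.444, 7, 7.444}, y in {-18.662, -15.127, -8.662, -3.106, -1.812, 0, 2.588, 6.06, 10.39, 18.89, 21.39, 23.979, 35.999, 39.535, 41.125, 41.125, 43.625, 52.125, 55.956, 60.785}
xmin=-69.519, ymin=-18.662, xmax=7.444, ymax=60.785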